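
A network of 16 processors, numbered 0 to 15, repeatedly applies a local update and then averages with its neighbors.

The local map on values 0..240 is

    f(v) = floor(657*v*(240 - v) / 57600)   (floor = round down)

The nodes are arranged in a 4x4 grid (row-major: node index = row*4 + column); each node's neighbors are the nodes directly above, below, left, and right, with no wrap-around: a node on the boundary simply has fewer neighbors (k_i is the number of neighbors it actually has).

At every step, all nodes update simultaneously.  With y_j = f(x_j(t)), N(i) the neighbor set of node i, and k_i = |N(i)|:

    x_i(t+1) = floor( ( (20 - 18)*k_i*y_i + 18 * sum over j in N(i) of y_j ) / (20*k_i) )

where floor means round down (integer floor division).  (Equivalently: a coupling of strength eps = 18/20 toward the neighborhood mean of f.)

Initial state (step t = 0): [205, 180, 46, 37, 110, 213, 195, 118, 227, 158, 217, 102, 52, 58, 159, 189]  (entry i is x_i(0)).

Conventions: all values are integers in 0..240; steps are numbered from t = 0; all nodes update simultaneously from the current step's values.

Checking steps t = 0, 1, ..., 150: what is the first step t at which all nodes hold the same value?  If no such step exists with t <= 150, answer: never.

Simulating step by step:
t=0: [205, 180, 46, 37, 110, 213, 195, 118, 227, 158, 217, 102, 52, 58, 159, 189]  (not all equal)
t=1: [136, 86, 102, 127, 70, 126, 96, 119, 129, 76, 130, 114, 79, 133, 100, 148]  (not all equal)
t=2: [144, 160, 157, 162, 159, 147, 161, 161, 142, 160, 156, 160, 160, 150, 159, 160]  (not all equal)
t=3: [147, 152, 145, 146, 155, 146, 148, 145, 147, 152, 146, 146, 154, 146, 149, 146]  (not all equal)
t=4: [151, 155, 154, 156, 154, 152, 156, 155, 151, 155, 154, 156, 155, 152, 155, 155]  (not all equal)
t=5: [150, 151, 149, 150, 152, 150, 150, 149, 150, 151, 149, 150, 152, 150, 150, 149]  (not all equal)
t=6: [152, 153, 153, 153, 152, 152, 153, 153, 152, 153, 153, 153, 152, 152, 153, 153]  (not all equal)
t=7: [151, 151, 151, 151, 152, 151, 151, 151, 151, 151, 151, 151, 152, 151, 151, 151]  (not all equal)
t=8: [152, 153, 153, 153, 152, 152, 153, 153, 152, 153, 153, 153, 152, 152, 153, 153]  (not all equal)

Answer: never
Key observation: The state at step 6 reappears at step 8 — the system is in a cycle of period 2 from step 6 on.  No step 0..8 is synchronized, and the cycle repeats forever, so no step up to 150 (or ever) has all nodes equal.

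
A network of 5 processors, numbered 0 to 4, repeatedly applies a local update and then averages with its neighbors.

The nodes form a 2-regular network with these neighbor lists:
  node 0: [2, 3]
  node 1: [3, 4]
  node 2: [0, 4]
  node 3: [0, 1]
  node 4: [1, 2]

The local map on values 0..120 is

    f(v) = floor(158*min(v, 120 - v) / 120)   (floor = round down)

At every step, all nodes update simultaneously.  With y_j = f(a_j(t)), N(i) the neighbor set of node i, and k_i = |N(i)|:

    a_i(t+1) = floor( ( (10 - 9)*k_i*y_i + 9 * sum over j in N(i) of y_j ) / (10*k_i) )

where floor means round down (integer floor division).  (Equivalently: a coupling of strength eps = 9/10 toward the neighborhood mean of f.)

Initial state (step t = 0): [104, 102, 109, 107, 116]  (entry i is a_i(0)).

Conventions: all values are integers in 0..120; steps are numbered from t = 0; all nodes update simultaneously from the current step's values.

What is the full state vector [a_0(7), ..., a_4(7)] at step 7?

Simulating step by step:
t=0: [104, 102, 109, 107, 116]
t=1: [16, 12, 13, 21, 17]
t=2: [21, 23, 21, 18, 16]
t=3: [25, 22, 24, 27, 27]
t=4: [32, 34, 33, 30, 30]
t=5: [41, 39, 40, 42, 43]
t=6: [53, 55, 54, 52, 51]
t=7: [69, 67, 68, 70, 71]

Answer: [69, 67, 68, 70, 71]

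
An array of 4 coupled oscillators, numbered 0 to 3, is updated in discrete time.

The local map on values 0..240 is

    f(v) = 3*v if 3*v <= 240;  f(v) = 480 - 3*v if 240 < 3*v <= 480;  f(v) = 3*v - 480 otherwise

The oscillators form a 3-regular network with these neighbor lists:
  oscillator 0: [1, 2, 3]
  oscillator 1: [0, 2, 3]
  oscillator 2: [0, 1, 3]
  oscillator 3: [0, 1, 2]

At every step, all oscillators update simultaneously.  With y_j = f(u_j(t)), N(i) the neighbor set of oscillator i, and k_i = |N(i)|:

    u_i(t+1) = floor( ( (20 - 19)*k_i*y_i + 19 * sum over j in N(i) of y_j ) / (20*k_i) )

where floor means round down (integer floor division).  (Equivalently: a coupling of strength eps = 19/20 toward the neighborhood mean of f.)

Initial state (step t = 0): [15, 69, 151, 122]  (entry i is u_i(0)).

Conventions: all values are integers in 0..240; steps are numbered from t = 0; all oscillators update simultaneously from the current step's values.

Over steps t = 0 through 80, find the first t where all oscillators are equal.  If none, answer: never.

Simulating step by step:
t=0: [15, 69, 151, 122]  (not all equal)
t=1: [112, 69, 117, 94]  (not all equal)
t=2: [176, 159, 180, 161]  (not all equal)
t=3: [23, 35, 20, 35]  (not all equal)
t=4: [88, 79, 91, 79]  (not all equal)
t=5: [226, 220, 228, 220]  (not all equal)
t=6: [188, 193, 186, 193]  (not all equal)
t=7: [91, 87, 93, 87]  (not all equal)
t=8: [212, 209, 214, 209]  (not all equal)
t=9: [152, 154, 150, 154]  (not all equal)
t=10: [22, 23, 20, 23]  (not all equal)
t=11: [66, 65, 67, 65]  (not all equal)
t=12: [197, 197, 196, 197]  (not all equal)
t=13: [110, 110, 110, 110]  (all equal)

Answer: 13
Key observation: Synchronization is absorbing here: once all oscillators are equal they stay equal, and step 13 is the first all-equal step.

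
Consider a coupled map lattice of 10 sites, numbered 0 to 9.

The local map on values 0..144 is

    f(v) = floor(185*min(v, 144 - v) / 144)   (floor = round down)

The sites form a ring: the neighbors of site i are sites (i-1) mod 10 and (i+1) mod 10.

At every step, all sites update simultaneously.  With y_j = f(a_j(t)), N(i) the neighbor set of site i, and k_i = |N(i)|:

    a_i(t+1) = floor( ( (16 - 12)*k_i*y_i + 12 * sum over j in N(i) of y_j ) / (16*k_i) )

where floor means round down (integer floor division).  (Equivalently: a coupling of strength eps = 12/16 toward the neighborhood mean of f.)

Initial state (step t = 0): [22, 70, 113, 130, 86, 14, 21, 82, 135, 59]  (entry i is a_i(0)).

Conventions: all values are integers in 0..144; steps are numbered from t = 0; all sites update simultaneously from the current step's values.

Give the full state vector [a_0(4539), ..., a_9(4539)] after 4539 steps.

Simulating step by step:
t=0: [22, 70, 113, 130, 86, 14, 21, 82, 135, 59]
t=1: [68, 47, 49, 46, 31, 41, 42, 33, 60, 33]
t=2: [60, 70, 60, 52, 51, 47, 48, 59, 50, 72]
t=3: [87, 80, 77, 69, 63, 62, 65, 65, 78, 75]
t=4: [82, 80, 85, 84, 82, 80, 81, 83, 85, 80]
t=5: [81, 78, 78, 77, 79, 80, 80, 77, 78, 78]
t=6: [83, 82, 84, 84, 83, 82, 83, 83, 84, 82]
t=7: [78, 77, 77, 77, 78, 78, 78, 77, 78, 77]
t=8: [85, 85, 86, 85, 84, 84, 84, 84, 85, 84]
t=9: [75, 74, 74, 75, 76, 77, 77, 76, 76, 75]
t=10: [88, 88, 88, 88, 87, 86, 86, 86, 87, 87]
t=11: [71, 71, 71, 71, 72, 73, 74, 73, 73, 72]
t=12: [91, 91, 91, 91, 91, 90, 90, 90, 91, 91]
t=13: [68, 68, 68, 68, 68, 68, 69, 68, 68, 68]
t=14: [87, 87, 87, 87, 87, 87, 87, 87, 87, 87]
t=15: [73, 73, 73, 73, 73, 73, 73, 73, 73, 73]
t=16: [91, 91, 91, 91, 91, 91, 91, 91, 91, 91]
t=17: [68, 68, 68, 68, 68, 68, 68, 68, 68, 68]
t=18: [87, 87, 87, 87, 87, 87, 87, 87, 87, 87]

Answer: [73, 73, 73, 73, 73, 73, 73, 73, 73, 73]
Key observation: The state at step 14, [87, 87, 87, 87, 87, 87, 87, 87, 87, 87], reappears at step 18: the system is in a cycle of period 4 from step 14 on.  Therefore the state at step 4539 equals the state at step 14 + ((4539 - 14) mod 4) = 15, which is [73, 73, 73, 73, 73, 73, 73, 73, 73, 73].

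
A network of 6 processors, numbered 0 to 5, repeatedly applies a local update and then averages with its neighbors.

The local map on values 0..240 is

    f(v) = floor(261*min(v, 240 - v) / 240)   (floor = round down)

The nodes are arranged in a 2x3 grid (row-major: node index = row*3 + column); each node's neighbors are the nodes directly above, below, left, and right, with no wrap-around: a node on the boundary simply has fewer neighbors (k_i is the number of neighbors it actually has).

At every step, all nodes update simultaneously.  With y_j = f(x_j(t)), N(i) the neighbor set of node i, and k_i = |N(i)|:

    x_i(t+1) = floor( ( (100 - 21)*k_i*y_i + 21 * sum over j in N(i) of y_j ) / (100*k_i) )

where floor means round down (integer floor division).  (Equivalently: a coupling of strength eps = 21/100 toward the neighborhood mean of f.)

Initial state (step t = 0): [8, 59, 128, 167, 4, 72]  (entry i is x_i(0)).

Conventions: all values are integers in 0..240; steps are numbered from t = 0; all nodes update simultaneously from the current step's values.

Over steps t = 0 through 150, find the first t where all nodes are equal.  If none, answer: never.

Simulating step by step:
t=0: [8, 59, 128, 167, 4, 72]  (not all equal)
t=1: [21, 59, 110, 63, 18, 74]  (not all equal)
t=2: [31, 61, 109, 58, 29, 77]  (not all equal)
t=3: [39, 64, 108, 56, 39, 81]  (not all equal)
t=4: [46, 68, 108, 56, 48, 86]  (not all equal)
t=5: [53, 73, 109, 58, 56, 91]  (not all equal)
t=6: [59, 78, 111, 62, 64, 96]  (not all equal)
t=7: [66, 84, 114, 66, 72, 102]  (not all equal)
t=8: [73, 90, 118, 71, 80, 108]  (not all equal)
t=9: [80, 97, 123, 78, 89, 115]  (not all equal)
t=10: [88, 104, 124, 85, 97, 122]  (not all equal)
t=11: [96, 112, 124, 93, 106, 125]  (not all equal)
t=12: [105, 119, 125, 102, 115, 124]  (not all equal)
t=13: [115, 127, 125, 111, 124, 125]  (not all equal)
t=14: [124, 122, 124, 121, 125, 125]  (not all equal)
t=15: [126, 127, 126, 128, 125, 125]  (not all equal)
t=16: [122, 122, 123, 121, 124, 124]  (not all equal)
t=17: [128, 127, 127, 128, 126, 126]  (not all equal)
t=18: [121, 122, 122, 121, 122, 122]  (not all equal)
t=19: [128, 128, 128, 128, 128, 128]  (all equal)

Answer: 19
Key observation: Synchronization is absorbing here: once all nodes are equal they stay equal, and step 19 is the first all-equal step.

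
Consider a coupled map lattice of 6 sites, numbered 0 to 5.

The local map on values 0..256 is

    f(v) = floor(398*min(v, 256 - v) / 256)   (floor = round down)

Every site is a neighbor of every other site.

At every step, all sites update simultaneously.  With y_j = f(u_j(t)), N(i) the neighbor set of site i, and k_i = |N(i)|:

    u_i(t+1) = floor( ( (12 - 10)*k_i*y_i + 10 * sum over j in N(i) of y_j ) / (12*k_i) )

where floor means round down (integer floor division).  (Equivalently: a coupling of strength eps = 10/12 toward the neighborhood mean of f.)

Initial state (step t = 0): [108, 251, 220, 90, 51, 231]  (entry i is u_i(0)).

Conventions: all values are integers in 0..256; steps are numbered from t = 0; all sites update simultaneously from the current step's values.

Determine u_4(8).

Answer: u_4(8) = 166

Derivation:
t=0: [108, 251, 220, 90, 51, 231]
t=1: [80, 80, 80, 80, 80, 80]
t=2: [124, 124, 124, 124, 124, 124]
t=3: [192, 192, 192, 192, 192, 192]
t=4: [99, 99, 99, 99, 99, 99]
t=5: [153, 153, 153, 153, 153, 153]
t=6: [160, 160, 160, 160, 160, 160]
t=7: [149, 149, 149, 149, 149, 149]
t=8: [166, 166, 166, 166, 166, 166]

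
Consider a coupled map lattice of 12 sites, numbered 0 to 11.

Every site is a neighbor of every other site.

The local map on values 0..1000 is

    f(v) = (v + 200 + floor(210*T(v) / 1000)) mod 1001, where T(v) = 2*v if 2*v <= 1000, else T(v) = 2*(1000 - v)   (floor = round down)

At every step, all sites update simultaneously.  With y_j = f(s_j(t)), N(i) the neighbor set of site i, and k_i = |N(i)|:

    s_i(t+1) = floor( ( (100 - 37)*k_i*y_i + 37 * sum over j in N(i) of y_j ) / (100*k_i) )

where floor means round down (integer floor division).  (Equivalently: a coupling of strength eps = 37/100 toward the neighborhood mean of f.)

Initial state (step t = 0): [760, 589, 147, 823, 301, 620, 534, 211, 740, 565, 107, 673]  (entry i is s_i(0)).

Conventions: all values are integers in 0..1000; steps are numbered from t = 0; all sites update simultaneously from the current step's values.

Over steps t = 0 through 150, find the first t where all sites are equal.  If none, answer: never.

Simulating step by step:
t=0: [760, 589, 147, 823, 301, 620, 534, 211, 740, 565, 107, 673]  (not all equal)
t=1: [234, 771, 442, 256, 572, 782, 752, 496, 227, 763, 408, 204]  (not all equal)
t=2: [513, 235, 688, 531, 762, 238, 228, 734, 507, 232, 660, 487]  (not all equal)
t=3: [745, 516, 208, 751, 234, 518, 510, 224, 743, 513, 198, 729]  (not all equal)
t=4: [228, 746, 493, 230, 515, 746, 743, 507, 227, 745, 485, 222]  (not all equal)
t=5: [510, 229, 735, 512, 746, 229, 227, 743, 510, 229, 728, 505]  (not all equal)
t=6: [745, 512, 226, 746, 230, 512, 511, 229, 745, 512, 224, 743]  (not all equal)
t=7: [230, 746, 510, 230, 513, 746, 746, 513, 230, 746, 509, 229]  (not all equal)
t=8: [514, 231, 746, 514, 747, 231, 231, 747, 514, 231, 746, 513]  (not all equal)
t=9: [748, 516, 231, 748, 232, 516, 516, 232, 748, 516, 231, 748]  (not all equal)
t=10: [232, 749, 516, 232, 517, 749, 749, 517, 232, 749, 516, 232]  (not all equal)
t=11: [517, 233, 750, 517, 750, 233, 233, 750, 517, 233, 750, 517]  (not all equal)
t=12: [750, 518, 234, 750, 234, 518, 518, 234, 750, 518, 234, 750]  (not all equal)
t=13: [234, 751, 519, 234, 519, 751, 751, 519, 234, 751, 519, 234]  (not all equal)
t=14: [520, 234, 752, 520, 752, 234, 234, 752, 520, 234, 752, 520]  (not all equal)
t=15: [752, 520, 235, 752, 235, 520, 520, 235, 752, 520, 235, 752]  (not all equal)
t=16: [235, 752, 520, 235, 520, 752, 752, 520, 235, 752, 520, 235]  (not all equal)
t=17: [520, 235, 752, 520, 752, 235, 235, 752, 520, 235, 752, 520]  (not all equal)
t=18: [752, 520, 235, 752, 235, 520, 520, 235, 752, 520, 235, 752]  (not all equal)

Answer: never
Key observation: The state at step 15 reappears at step 18 — the system is in a cycle of period 3 from step 15 on.  No step 0..18 is synchronized, and the cycle repeats forever, so no step up to 150 (or ever) has all sites equal.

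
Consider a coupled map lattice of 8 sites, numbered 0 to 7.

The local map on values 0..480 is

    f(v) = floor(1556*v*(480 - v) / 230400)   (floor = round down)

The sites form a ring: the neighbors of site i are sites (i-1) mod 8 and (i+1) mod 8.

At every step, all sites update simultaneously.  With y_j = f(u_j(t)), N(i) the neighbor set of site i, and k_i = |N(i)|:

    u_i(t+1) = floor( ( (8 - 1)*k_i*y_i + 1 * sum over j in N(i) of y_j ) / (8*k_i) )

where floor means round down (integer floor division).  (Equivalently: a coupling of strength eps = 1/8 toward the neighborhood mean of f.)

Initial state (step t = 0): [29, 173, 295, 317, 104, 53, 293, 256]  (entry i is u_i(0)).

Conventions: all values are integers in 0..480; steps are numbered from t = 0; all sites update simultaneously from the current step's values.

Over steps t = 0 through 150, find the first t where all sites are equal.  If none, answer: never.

Answer: never
Key observation: The state at step 34 reappears at step 36 — the system is in a cycle of period 2 from step 34 on.  No step 0..36 is synchronized, and the cycle repeats forever, so no step up to 150 (or ever) has all sites equal.

Derivation:
t=0: [29, 173, 295, 317, 104, 53, 293, 256]  (not all equal)
t=1: [123, 341, 366, 344, 262, 172, 357, 367]  (not all equal)
t=2: [296, 316, 285, 317, 378, 354, 298, 282]  (not all equal)
t=3: [366, 351, 371, 344, 268, 302, 362, 375]  (not all equal)
t=4: [281, 301, 277, 316, 377, 359, 291, 267]  (not all equal)
t=5: [376, 364, 376, 345, 269, 295, 366, 382]  (not all equal)
t=6: [264, 282, 268, 315, 377, 363, 284, 254]  (not all equal)
t=7: [384, 377, 380, 347, 269, 290, 370, 386]  (not all equal)
t=8: [248, 260, 259, 312, 377, 366, 278, 247]  (not all equal)
t=9: [387, 386, 383, 349, 268, 285, 373, 387]  (not all equal)
t=10: [243, 245, 253, 309, 377, 368, 274, 244]  (not all equal)
t=11: [388, 387, 385, 352, 268, 283, 375, 387]  (not all equal)
t=12: [241, 243, 250, 305, 377, 369, 270, 244]  (not all equal)
t=13: [388, 388, 386, 355, 269, 281, 375, 387]  (not all equal)
t=14: [241, 241, 248, 300, 377, 370, 270, 244]  (not all equal)
t=15: [388, 388, 386, 359, 269, 280, 375, 387]  (not all equal)
t=16: [241, 241, 247, 295, 377, 371, 270, 244]  (not all equal)
t=17: [388, 388, 386, 362, 269, 279, 375, 387]  (not all equal)
t=18: [241, 241, 247, 291, 376, 371, 270, 244]  (not all equal)
t=19: [388, 388, 386, 365, 271, 279, 375, 387]  (not all equal)
t=20: [241, 241, 247, 286, 375, 371, 270, 244]  (not all equal)
t=21: [388, 388, 387, 368, 272, 279, 375, 387]  (not all equal)
t=22: [241, 241, 245, 282, 375, 371, 270, 244]  (not all equal)
t=23: [388, 388, 387, 370, 272, 279, 375, 387]  (not all equal)
t=24: [241, 241, 244, 278, 375, 371, 270, 244]  (not all equal)
t=25: [388, 388, 387, 372, 272, 279, 375, 387]  (not all equal)
t=26: [241, 241, 244, 276, 374, 371, 270, 244]  (not all equal)
t=27: [388, 388, 387, 373, 274, 279, 375, 387]  (not all equal)
t=28: [241, 241, 244, 274, 373, 371, 270, 244]  (not all equal)
t=29: [388, 388, 387, 374, 276, 279, 375, 387]  (not all equal)
t=30: [241, 241, 244, 272, 372, 371, 270, 244]  (not all equal)
t=31: [388, 388, 387, 375, 278, 279, 375, 387]  (not all equal)
t=32: [241, 241, 244, 270, 371, 371, 270, 244]  (not all equal)
t=33: [388, 388, 387, 375, 279, 279, 375, 387]  (not all equal)
t=34: [241, 241, 244, 270, 370, 370, 270, 244]  (not all equal)
t=35: [388, 388, 387, 375, 280, 280, 375, 387]  (not all equal)
t=36: [241, 241, 244, 270, 370, 370, 270, 244]  (not all equal)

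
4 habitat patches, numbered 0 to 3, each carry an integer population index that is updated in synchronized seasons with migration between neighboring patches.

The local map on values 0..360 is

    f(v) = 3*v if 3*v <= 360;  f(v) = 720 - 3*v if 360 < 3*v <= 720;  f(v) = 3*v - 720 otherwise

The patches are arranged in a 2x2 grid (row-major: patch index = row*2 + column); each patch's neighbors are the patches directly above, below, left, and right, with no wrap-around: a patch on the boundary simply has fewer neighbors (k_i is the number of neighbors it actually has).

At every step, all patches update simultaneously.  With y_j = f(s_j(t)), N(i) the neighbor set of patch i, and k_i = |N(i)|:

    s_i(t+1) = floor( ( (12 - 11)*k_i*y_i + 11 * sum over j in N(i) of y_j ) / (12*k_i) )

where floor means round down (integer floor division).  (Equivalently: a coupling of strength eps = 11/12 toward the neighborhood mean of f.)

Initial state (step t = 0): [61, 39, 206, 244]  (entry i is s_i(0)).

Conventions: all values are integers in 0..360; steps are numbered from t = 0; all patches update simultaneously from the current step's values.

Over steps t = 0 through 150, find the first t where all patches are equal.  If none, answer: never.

Answer: 7
Key observation: Synchronization is absorbing here: once all patches are equal they stay equal, and step 7 is the first all-equal step.

Derivation:
t=0: [61, 39, 206, 244]  (not all equal)
t=1: [115, 99, 97, 101]  (not all equal)
t=2: [298, 321, 321, 294]  (not all equal)
t=3: [237, 174, 174, 236]  (not all equal)
t=4: [182, 26, 26, 182]  (not all equal)
t=5: [86, 166, 166, 86]  (not all equal)
t=6: [225, 255, 255, 225]  (not all equal)
t=7: [45, 45, 45, 45]  (all equal)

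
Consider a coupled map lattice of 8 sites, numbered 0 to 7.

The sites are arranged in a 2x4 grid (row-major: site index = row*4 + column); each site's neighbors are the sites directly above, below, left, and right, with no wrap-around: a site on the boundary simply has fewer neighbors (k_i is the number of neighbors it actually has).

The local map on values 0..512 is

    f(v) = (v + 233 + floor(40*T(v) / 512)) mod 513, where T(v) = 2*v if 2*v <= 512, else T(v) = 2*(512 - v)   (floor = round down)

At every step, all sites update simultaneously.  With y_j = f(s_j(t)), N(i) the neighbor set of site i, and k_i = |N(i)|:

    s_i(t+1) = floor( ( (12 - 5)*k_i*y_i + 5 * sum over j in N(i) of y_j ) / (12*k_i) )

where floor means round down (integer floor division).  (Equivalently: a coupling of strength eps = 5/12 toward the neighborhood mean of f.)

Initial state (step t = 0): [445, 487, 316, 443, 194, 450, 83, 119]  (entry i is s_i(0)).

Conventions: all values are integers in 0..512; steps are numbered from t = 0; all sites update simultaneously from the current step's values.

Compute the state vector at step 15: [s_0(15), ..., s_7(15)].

Simulating step by step:
t=0: [445, 487, 316, 443, 194, 450, 83, 119]
t=1: [241, 180, 137, 191, 340, 242, 276, 320]
t=2: [407, 453, 356, 360, 263, 376, 153, 141]
t=3: [125, 156, 154, 163, 66, 153, 323, 337]
t=4: [370, 407, 365, 348, 344, 348, 167, 151]
t=5: [113, 126, 154, 161, 95, 145, 332, 345]
t=6: [361, 383, 361, 349, 358, 344, 171, 157]
t=7: [107, 113, 150, 162, 99, 143, 335, 350]
t=8: [355, 372, 356, 349, 359, 342, 172, 160]
t=9: [102, 105, 146, 162, 98, 141, 335, 353]
t=10: [350, 365, 352, 348, 357, 339, 172, 161]
t=11: [98, 101, 144, 161, 96, 138, 335, 353]
t=12: [346, 361, 350, 347, 354, 336, 171, 160]
t=13: [95, 98, 142, 160, 93, 136, 333, 352]
t=14: [342, 358, 348, 346, 350, 333, 169, 160]
t=15: [92, 95, 140, 159, 90, 133, 331, 351]

Answer: [92, 95, 140, 159, 90, 133, 331, 351]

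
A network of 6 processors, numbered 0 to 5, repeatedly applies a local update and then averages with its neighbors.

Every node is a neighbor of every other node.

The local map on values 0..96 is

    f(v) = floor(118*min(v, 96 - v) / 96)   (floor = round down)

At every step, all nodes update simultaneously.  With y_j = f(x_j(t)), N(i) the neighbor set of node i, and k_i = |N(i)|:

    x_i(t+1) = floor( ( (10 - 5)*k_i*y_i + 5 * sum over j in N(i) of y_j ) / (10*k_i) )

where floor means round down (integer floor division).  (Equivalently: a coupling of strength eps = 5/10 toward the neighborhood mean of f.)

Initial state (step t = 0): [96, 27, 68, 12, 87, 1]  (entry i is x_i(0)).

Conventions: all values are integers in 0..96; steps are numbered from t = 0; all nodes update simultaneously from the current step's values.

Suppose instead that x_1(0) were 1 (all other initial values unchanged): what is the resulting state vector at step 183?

Answer: [47, 47, 47, 47, 47, 47]
Key observation: The state at step 18, [57, 57, 57, 57, 57, 57], reappears at step 20: the system is in a cycle of period 2 from step 18 on.  Therefore the state at step 183 equals the state at step 18 + ((183 - 18) mod 2) = 19, which is [47, 47, 47, 47, 47, 47].

Derivation:
t=0: [96, 1, 68, 12, 87, 1]
t=1: [6, 6, 19, 11, 10, 6]
t=2: [9, 9, 16, 12, 11, 9]
t=3: [12, 12, 15, 13, 13, 12]
t=4: [14, 14, 16, 15, 15, 14]
t=5: [17, 17, 18, 17, 17, 17]
t=6: [20, 20, 21, 20, 20, 20]
t=7: [24, 24, 24, 24, 24, 24]
t=8: [29, 29, 29, 29, 29, 29]
t=9: [35, 35, 35, 35, 35, 35]
t=10: [43, 43, 43, 43, 43, 43]
t=11: [52, 52, 52, 52, 52, 52]
t=12: [54, 54, 54, 54, 54, 54]
t=13: [51, 51, 51, 51, 51, 51]
t=14: [55, 55, 55, 55, 55, 55]
t=15: [50, 50, 50, 50, 50, 50]
t=16: [56, 56, 56, 56, 56, 56]
t=17: [49, 49, 49, 49, 49, 49]
t=18: [57, 57, 57, 57, 57, 57]
t=19: [47, 47, 47, 47, 47, 47]
t=20: [57, 57, 57, 57, 57, 57]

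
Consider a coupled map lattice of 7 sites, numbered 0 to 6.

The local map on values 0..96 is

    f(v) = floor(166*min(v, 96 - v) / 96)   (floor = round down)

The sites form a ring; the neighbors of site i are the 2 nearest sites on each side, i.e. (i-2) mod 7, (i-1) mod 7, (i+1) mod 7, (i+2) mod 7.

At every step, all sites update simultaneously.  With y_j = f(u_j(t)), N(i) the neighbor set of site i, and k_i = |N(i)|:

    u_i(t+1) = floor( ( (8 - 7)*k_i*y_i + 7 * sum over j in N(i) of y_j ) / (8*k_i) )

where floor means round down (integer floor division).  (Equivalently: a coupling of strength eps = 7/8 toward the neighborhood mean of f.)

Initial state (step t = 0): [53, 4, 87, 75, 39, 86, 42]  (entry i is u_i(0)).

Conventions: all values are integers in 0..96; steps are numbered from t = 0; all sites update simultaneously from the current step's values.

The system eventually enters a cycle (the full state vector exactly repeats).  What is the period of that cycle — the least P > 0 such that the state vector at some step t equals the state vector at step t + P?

Simulating step by step:
t=0: [53, 4, 87, 75, 39, 86, 42]
t=1: [33, 43, 41, 27, 39, 56, 44]
t=2: [70, 63, 62, 67, 65, 62, 67]
t=3: [54, 51, 51, 55, 53, 50, 52]
t=4: [76, 74, 73, 75, 75, 73, 75]
t=5: [37, 36, 36, 37, 37, 35, 36]
t=6: [61, 62, 62, 61, 61, 62, 62]
t=7: [58, 58, 59, 58, 58, 59, 58]
t=8: [64, 64, 64, 64, 64, 64, 64]
t=9: [55, 55, 55, 55, 55, 55, 55]
t=10: [70, 70, 70, 70, 70, 70, 70]
t=11: [44, 44, 44, 44, 44, 44, 44]
t=12: [76, 76, 76, 76, 76, 76, 76]
t=13: [34, 34, 34, 34, 34, 34, 34]
t=14: [58, 58, 58, 58, 58, 58, 58]
t=15: [65, 65, 65, 65, 65, 65, 65]
t=16: [53, 53, 53, 53, 53, 53, 53]
t=17: [74, 74, 74, 74, 74, 74, 74]
t=18: [38, 38, 38, 38, 38, 38, 38]
t=19: [65, 65, 65, 65, 65, 65, 65]

Answer: 4
Key observation: The state at step 15, [65, 65, 65, 65, 65, 65, 65], reappears at step 19 — and no state repeats earlier — so the cycle the system enters has period 4.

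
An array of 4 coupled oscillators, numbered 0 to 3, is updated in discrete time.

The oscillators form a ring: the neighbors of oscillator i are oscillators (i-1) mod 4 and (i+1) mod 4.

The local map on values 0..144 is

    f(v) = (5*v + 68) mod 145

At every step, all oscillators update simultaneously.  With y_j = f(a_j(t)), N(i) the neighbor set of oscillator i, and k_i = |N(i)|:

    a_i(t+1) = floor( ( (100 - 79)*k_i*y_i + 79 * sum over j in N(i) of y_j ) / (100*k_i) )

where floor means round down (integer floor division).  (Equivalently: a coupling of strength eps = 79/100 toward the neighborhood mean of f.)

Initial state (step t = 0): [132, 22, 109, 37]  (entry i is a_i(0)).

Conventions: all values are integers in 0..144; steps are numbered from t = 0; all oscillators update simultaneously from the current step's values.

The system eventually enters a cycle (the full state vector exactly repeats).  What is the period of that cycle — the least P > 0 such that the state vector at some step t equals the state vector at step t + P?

Answer: 10
Key observation: The state at step 118, [61, 68, 61, 86], reappears at step 128 — and no state repeats earlier — so the cycle the system enters has period 10.

Derivation:
t=0: [132, 22, 109, 37]
t=1: [56, 21, 62, 36]
t=2: [63, 63, 70, 79]
t=3: [67, 106, 74, 93]
t=4: [69, 49, 46, 66]
t=5: [77, 56, 53, 74]
t=6: [27, 36, 33, 24]
t=7: [69, 79, 76, 66]
t=8: [79, 59, 56, 76]
t=9: [39, 49, 46, 36]
t=10: [74, 54, 51, 71]
t=11: [72, 24, 78, 42]
t=12: [98, 72, 74, 91]
t=13: [115, 78, 89, 68]
t=14: [68, 60, 72, 80]
t=15: [68, 117, 72, 108]
t=16: [64, 116, 68, 107]
t=17: [56, 99, 60, 90]
t=18: [95, 80, 99, 71]
t=19: [88, 100, 92, 121]
t=20: [104, 93, 108, 85]
t=21: [63, 34, 67, 26]
t=22: [77, 100, 81, 92]
t=23: [93, 50, 97, 41]
t=24: [82, 91, 86, 112]
t=25: [62, 60, 66, 51]
t=26: [62, 93, 66, 84]
t=27: [78, 98, 82, 88]
t=28: [82, 51, 86, 41]
t=29: [72, 48, 76, 68]
t=30: [82, 63, 56, 84]
t=31: [66, 59, 69, 51]
t=32: [64, 106, 67, 98]
t=33: [76, 87, 79, 109]
t=34: [42, 30, 45, 23]
t=35: [71, 69, 44, 61]
t=36: [109, 134, 111, 126]
t=37: [58, 32, 60, 54]
t=38: [66, 75, 68, 67]
t=39: [70, 90, 72, 113]
t=40: [80, 122, 82, 116]
t=41: [72, 50, 74, 44]
t=42: [96, 61, 68, 85]
t=43: [79, 108, 80, 103]
t=44: [18, 29, 19, 24]
t=45: [46, 26, 47, 21]
t=46: [33, 19, 34, 14]
t=47: [80, 75, 81, 100]
t=48: [62, 29, 63, 55]
t=49: [66, 85, 67, 82]
t=50: [62, 99, 63, 96]
t=51: [113, 98, 114, 95]
t=52: [102, 69, 103, 66]
t=53: [121, 83, 91, 80]
t=54: [51, 81, 50, 78]
t=55: [31, 32, 29, 28]
t=56: [74, 75, 71, 70]
t=57: [54, 55, 81, 80]
t=58: [44, 45, 41, 40]
t=59: [79, 107, 76, 132]
t=60: [16, 21, 13, 16]
t=61: [12, 59, 40, 54]
t=62: [74, 114, 73, 109]
t=63: [36, 69, 65, 64]
t=64: [108, 107, 108, 101]
t=65: [69, 26, 69, 51]
t=66: [59, 108, 59, 104]
t=67: [29, 63, 29, 59]
t=68: [79, 73, 79, 69]
t=69: [110, 52, 110, 47]
t=70: [28, 38, 28, 32]
t=71: [90, 73, 90, 67]
t=72: [118, 95, 118, 89]
t=73: [89, 84, 89, 78]
t=74: [46, 72, 46, 66]
t=75: [98, 35, 98, 29]
t=76: [91, 117, 91, 111]
t=77: [64, 84, 64, 78]
t=78: [50, 88, 50, 82]
t=79: [51, 37, 51, 31]
t=80: [80, 48, 80, 42]
t=81: [66, 29, 66, 54]
t=82: [68, 99, 68, 95]
t=83: [118, 120, 118, 115]
t=84: [76, 80, 76, 74]
t=85: [16, 17, 16, 10]
t=86: [50, 4, 50, 27]
t=87: [63, 40, 63, 34]
t=88: [104, 99, 104, 93]
t=89: [90, 33, 90, 26]
t=90: [73, 84, 73, 76]
t=91: [56, 124, 56, 115]
t=92: [79, 68, 79, 59]
t=93: [81, 46, 81, 37]
t=94: [53, 31, 53, 52]
t=95: [54, 50, 54, 41]
t=96: [71, 43, 71, 64]
t=97: [121, 134, 121, 125]
t=98: [69, 76, 69, 97]
t=99: [77, 99, 77, 121]
t=100: [91, 41, 91, 33]
t=101: [103, 96, 103, 88]
t=102: [74, 26, 74, 17]
t=103: [24, 13, 24, 4]
t=104: [96, 61, 96, 52]
t=105: [71, 106, 71, 97]
t=106: [81, 108, 81, 129]
t=107: [71, 35, 71, 57]
t=108: [91, 125, 91, 118]
t=109: [93, 93, 93, 85]
t=110: [82, 98, 82, 89]
t=111: [88, 59, 88, 50]
t=112: [55, 73, 55, 63]
t=113: [104, 71, 104, 61]
t=114: [87, 34, 87, 23]
t=115: [66, 73, 66, 61]
t=116: [111, 115, 111, 102]
t=117: [90, 47, 90, 64]
t=118: [61, 68, 61, 86]
t=119: [88, 90, 88, 78]
t=120: [57, 75, 57, 62]
t=121: [51, 51, 51, 68]
t=122: [66, 33, 66, 50]
t=123: [68, 103, 68, 91]
t=124: [60, 93, 60, 111]
t=125: [72, 82, 72, 70]
t=126: [96, 118, 96, 135]
t=127: [61, 105, 61, 93]
t=128: [61, 68, 61, 86]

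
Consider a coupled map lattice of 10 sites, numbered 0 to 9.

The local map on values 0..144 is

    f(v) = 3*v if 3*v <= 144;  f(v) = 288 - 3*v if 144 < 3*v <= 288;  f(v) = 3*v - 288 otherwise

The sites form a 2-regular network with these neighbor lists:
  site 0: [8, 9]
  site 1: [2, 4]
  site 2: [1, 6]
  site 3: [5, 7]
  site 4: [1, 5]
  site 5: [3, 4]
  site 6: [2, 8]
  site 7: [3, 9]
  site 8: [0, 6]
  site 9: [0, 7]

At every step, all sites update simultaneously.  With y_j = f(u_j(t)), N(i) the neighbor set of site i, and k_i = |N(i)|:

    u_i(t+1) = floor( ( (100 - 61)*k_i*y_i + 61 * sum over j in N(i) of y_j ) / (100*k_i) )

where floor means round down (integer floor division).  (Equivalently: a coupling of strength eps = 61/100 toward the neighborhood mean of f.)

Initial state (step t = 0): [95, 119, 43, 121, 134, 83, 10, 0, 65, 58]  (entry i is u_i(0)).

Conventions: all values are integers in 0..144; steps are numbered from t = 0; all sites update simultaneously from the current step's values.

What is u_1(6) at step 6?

Answer: u_1(6) = 28

Derivation:
t=0: [95, 119, 43, 121, 134, 83, 10, 0, 65, 58]
t=1: [64, 101, 80, 41, 77, 72, 79, 57, 46, 45]
t=2: [120, 37, 38, 105, 48, 82, 76, 124, 98, 117]
t=3: [49, 121, 96, 48, 102, 68, 60, 60, 42, 72]
t=4: [115, 34, 55, 114, 55, 82, 80, 108, 125, 104]
t=5: [56, 114, 93, 44, 91, 70, 82, 37, 65, 37]
t=6: [109, 28, 32, 109, 46, 75, 47, 117, 85, 113]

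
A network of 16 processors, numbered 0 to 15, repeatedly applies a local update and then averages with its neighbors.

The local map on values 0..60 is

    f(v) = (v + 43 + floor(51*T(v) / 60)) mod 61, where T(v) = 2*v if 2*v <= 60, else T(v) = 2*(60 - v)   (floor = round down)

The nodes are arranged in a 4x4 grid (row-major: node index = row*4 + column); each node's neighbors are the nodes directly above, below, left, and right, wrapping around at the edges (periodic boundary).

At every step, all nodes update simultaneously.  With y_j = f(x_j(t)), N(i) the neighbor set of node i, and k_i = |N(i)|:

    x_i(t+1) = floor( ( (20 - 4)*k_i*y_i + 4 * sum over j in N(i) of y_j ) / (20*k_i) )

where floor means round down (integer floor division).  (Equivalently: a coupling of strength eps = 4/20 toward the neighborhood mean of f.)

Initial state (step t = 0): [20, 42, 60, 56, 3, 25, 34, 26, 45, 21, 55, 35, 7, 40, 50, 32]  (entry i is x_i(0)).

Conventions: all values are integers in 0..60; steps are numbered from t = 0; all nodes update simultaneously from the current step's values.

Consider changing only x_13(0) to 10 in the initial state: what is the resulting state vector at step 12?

Simulating step by step:
t=0: [20, 42, 60, 56, 3, 25, 34, 26, 45, 21, 55, 35, 7, 10, 50, 32]
t=1: [36, 50, 43, 41, 50, 49, 57, 52, 49, 38, 46, 54, 4, 14, 44, 7]
t=2: [56, 48, 52, 51, 49, 49, 45, 47, 49, 54, 50, 44, 48, 25, 48, 10]
t=3: [45, 49, 47, 45, 48, 49, 51, 50, 49, 46, 49, 50, 47, 49, 47, 17]
t=4: [51, 49, 50, 50, 49, 49, 48, 49, 49, 50, 49, 47, 49, 49, 49, 31]
t=5: [48, 48, 49, 46, 48, 49, 49, 49, 49, 49, 49, 48, 46, 49, 46, 10]
t=6: [50, 49, 49, 48, 49, 49, 49, 49, 49, 49, 49, 47, 48, 49, 48, 17]
t=7: [49, 49, 49, 48, 49, 49, 49, 49, 49, 49, 49, 49, 48, 49, 48, 31]
t=8: [49, 49, 49, 47, 49, 49, 49, 49, 49, 49, 49, 46, 47, 49, 47, 10]
t=9: [49, 49, 49, 48, 49, 49, 49, 49, 49, 49, 49, 48, 48, 49, 48, 17]
t=10: [49, 49, 49, 48, 49, 49, 49, 49, 49, 49, 49, 48, 48, 49, 48, 31]
t=11: [49, 49, 49, 47, 49, 49, 49, 49, 49, 49, 49, 47, 47, 49, 47, 10]
t=12: [49, 49, 49, 48, 49, 49, 49, 49, 49, 49, 49, 48, 48, 49, 48, 17]

Answer: [49, 49, 49, 48, 49, 49, 49, 49, 49, 49, 49, 48, 48, 49, 48, 17]
Key observation: This trace re-runs the system from the modified initial state.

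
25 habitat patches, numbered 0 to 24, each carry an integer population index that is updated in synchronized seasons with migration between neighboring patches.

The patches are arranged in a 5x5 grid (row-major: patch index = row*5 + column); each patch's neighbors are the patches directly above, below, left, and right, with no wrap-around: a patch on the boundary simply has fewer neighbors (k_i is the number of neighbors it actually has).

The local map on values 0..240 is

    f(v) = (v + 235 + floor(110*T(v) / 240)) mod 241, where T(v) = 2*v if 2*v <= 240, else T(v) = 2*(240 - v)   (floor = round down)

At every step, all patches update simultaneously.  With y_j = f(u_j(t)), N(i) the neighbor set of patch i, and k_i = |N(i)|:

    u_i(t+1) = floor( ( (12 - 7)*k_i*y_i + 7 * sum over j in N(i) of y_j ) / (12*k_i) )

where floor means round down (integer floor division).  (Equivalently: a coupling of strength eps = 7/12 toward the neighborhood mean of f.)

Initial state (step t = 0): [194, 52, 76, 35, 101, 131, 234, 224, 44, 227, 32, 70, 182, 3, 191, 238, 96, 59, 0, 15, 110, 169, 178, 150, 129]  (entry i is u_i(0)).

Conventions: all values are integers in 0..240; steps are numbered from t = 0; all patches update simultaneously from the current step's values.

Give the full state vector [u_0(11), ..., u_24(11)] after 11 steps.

Simulating step by step:
t=0: [194, 52, 76, 35, 101, 131, 234, 224, 44, 227, 32, 70, 182, 3, 191, 238, 96, 59, 0, 15, 110, 169, 178, 150, 129]
t=1: [188, 155, 132, 103, 163, 194, 195, 195, 144, 192, 136, 154, 198, 212, 191, 182, 175, 171, 184, 142, 219, 213, 204, 227, 165]
t=2: [228, 227, 219, 211, 217, 228, 228, 228, 222, 228, 226, 227, 229, 229, 228, 228, 228, 228, 229, 226, 230, 230, 230, 230, 227]
t=3: [232, 232, 232, 231, 232, 232, 232, 232, 232, 232, 232, 232, 232, 232, 232, 232, 232, 233, 232, 232, 233, 233, 233, 232, 232]
t=4: [233, 233, 233, 233, 233, 233, 233, 233, 233, 233, 233, 233, 233, 233, 233, 233, 233, 233, 233, 233, 233, 233, 233, 233, 233]
t=5: [233, 233, 233, 233, 233, 233, 233, 233, 233, 233, 233, 233, 233, 233, 233, 233, 233, 233, 233, 233, 233, 233, 233, 233, 233]
t=6: [233, 233, 233, 233, 233, 233, 233, 233, 233, 233, 233, 233, 233, 233, 233, 233, 233, 233, 233, 233, 233, 233, 233, 233, 233]
t=7: [233, 233, 233, 233, 233, 233, 233, 233, 233, 233, 233, 233, 233, 233, 233, 233, 233, 233, 233, 233, 233, 233, 233, 233, 233]
t=8: [233, 233, 233, 233, 233, 233, 233, 233, 233, 233, 233, 233, 233, 233, 233, 233, 233, 233, 233, 233, 233, 233, 233, 233, 233]
t=9: [233, 233, 233, 233, 233, 233, 233, 233, 233, 233, 233, 233, 233, 233, 233, 233, 233, 233, 233, 233, 233, 233, 233, 233, 233]
t=10: [233, 233, 233, 233, 233, 233, 233, 233, 233, 233, 233, 233, 233, 233, 233, 233, 233, 233, 233, 233, 233, 233, 233, 233, 233]
t=11: [233, 233, 233, 233, 233, 233, 233, 233, 233, 233, 233, 233, 233, 233, 233, 233, 233, 233, 233, 233, 233, 233, 233, 233, 233]

Answer: [233, 233, 233, 233, 233, 233, 233, 233, 233, 233, 233, 233, 233, 233, 233, 233, 233, 233, 233, 233, 233, 233, 233, 233, 233]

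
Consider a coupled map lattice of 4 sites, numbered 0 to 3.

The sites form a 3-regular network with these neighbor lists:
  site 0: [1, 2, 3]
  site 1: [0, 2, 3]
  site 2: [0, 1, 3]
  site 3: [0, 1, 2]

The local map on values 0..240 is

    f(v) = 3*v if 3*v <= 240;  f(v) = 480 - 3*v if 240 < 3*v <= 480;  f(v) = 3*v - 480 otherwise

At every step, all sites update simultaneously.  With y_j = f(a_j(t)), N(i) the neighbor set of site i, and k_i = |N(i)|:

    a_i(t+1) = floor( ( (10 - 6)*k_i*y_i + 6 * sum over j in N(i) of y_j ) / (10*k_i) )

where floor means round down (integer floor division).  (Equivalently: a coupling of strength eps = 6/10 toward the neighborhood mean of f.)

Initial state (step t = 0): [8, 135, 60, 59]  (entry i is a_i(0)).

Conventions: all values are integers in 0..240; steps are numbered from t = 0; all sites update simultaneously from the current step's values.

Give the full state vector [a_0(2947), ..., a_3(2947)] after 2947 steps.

Answer: [180, 180, 181, 180]
Key observation: The state at step 38, [60, 60, 61, 60], reappears at step 40: the system is in a cycle of period 2 from step 38 on.  Therefore the state at step 2947 equals the state at step 38 + ((2947 - 38) mod 2) = 39, which is [180, 180, 181, 180].

Derivation:
t=0: [8, 135, 60, 59]
t=1: [96, 106, 127, 126]
t=2: [149, 143, 130, 131]
t=3: [58, 62, 70, 69]
t=4: [190, 192, 197, 196]
t=5: [99, 100, 103, 102]
t=6: [178, 177, 175, 176]
t=7: [50, 49, 48, 49]
t=8: [147, 147, 146, 147]
t=9: [39, 39, 40, 39]
t=10: [117, 117, 118, 117]
t=11: [128, 128, 127, 128]
t=12: [96, 96, 97, 96]
t=13: [191, 191, 190, 191]
t=14: [92, 92, 91, 92]
t=15: [204, 204, 205, 204]
t=16: [132, 132, 133, 132]
t=17: [83, 83, 82, 83]
t=18: [231, 231, 232, 231]
t=19: [213, 213, 214, 213]
t=20: [159, 159, 160, 159]
t=21: [2, 2, 1, 2]
t=22: [5, 5, 4, 5]
t=23: [14, 14, 13, 14]
t=24: [41, 41, 40, 41]
t=25: [122, 122, 121, 122]
t=26: [114, 114, 115, 114]
t=27: [137, 137, 136, 137]
t=28: [69, 69, 70, 69]
t=29: [207, 207, 208, 207]
t=30: [141, 141, 142, 141]
t=31: [56, 56, 55, 56]
t=32: [167, 167, 166, 167]
t=33: [20, 20, 19, 20]
t=34: [59, 59, 58, 59]
t=35: [176, 176, 175, 176]
t=36: [47, 47, 46, 47]
t=37: [140, 140, 139, 140]
t=38: [60, 60, 61, 60]
t=39: [180, 180, 181, 180]
t=40: [60, 60, 61, 60]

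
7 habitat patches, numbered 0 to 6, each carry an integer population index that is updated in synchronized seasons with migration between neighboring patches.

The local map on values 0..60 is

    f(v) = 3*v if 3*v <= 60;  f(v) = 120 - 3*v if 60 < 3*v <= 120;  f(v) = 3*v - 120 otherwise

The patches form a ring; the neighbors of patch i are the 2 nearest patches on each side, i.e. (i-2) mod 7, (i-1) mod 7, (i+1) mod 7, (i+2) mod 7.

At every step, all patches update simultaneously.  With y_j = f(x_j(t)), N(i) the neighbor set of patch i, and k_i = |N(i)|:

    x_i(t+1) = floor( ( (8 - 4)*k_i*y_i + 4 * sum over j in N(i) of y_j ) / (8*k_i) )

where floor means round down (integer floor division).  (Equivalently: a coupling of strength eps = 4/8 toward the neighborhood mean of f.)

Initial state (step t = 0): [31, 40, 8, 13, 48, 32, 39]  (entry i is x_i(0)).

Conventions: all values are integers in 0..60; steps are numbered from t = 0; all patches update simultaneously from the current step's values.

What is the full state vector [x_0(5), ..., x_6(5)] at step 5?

Answer: [18, 17, 15, 15, 9, 11, 11]

Derivation:
t=0: [31, 40, 8, 13, 48, 32, 39]
t=1: [19, 11, 23, 28, 23, 23, 10]
t=2: [49, 38, 47, 41, 46, 47, 39]
t=3: [19, 9, 17, 9, 15, 16, 10]
t=4: [48, 34, 45, 34, 42, 43, 37]
t=5: [18, 17, 15, 15, 9, 11, 11]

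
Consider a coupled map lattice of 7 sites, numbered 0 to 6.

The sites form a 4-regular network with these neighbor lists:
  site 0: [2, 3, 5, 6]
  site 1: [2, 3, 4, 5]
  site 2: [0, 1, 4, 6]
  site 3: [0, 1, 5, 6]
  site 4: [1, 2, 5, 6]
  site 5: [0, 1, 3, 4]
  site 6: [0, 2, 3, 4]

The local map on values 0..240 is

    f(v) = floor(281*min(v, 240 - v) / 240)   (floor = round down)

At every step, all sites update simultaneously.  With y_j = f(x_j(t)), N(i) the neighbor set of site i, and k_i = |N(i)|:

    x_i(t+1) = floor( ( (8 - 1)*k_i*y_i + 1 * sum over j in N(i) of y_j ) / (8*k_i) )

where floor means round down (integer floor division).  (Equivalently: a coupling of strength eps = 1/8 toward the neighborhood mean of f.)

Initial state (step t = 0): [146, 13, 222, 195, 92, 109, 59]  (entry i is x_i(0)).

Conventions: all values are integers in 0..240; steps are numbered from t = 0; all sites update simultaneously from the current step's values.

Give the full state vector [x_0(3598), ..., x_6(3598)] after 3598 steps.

Simulating step by step:
t=0: [146, 13, 222, 195, 92, 109, 59]
t=1: [104, 22, 27, 55, 100, 120, 69]
t=2: [115, 32, 37, 67, 111, 132, 80]
t=3: [127, 44, 49, 80, 122, 122, 93]
t=4: [127, 57, 63, 94, 131, 133, 107]
t=5: [129, 71, 77, 110, 123, 122, 123]
t=6: [128, 88, 93, 127, 132, 135, 134]
t=7: [129, 105, 109, 130, 124, 122, 124]
t=8: [129, 123, 127, 128, 134, 136, 134]
t=9: [128, 134, 131, 130, 124, 122, 124]
t=10: [131, 125, 127, 128, 134, 136, 134]
t=11: [127, 133, 131, 130, 124, 122, 124]
t=12: [132, 125, 127, 128, 134, 137, 134]
t=13: [126, 133, 131, 130, 124, 121, 124]
t=14: [132, 125, 127, 128, 134, 137, 134]

Answer: [132, 125, 127, 128, 134, 137, 134]
Key observation: The state at step 12, [132, 125, 127, 128, 134, 137, 134], reappears at step 14: the system is in a cycle of period 2 from step 12 on.  Therefore the state at step 3598 equals the state at step 12 + ((3598 - 12) mod 2) = 12, which is [132, 125, 127, 128, 134, 137, 134].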